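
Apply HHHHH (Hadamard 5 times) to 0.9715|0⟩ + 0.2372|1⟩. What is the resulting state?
0.8547|0⟩ + 0.5192|1⟩

H² = I, so H^5 = H: a single Hadamard. With (a, b) = (0.9715, 0.2372), H gives ((a + b)/√2, (a − b)/√2) = (0.8547, 0.5192).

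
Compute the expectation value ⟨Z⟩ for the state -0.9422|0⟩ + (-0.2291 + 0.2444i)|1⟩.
0.7755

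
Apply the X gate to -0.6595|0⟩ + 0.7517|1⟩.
0.7517|0⟩ - 0.6595|1⟩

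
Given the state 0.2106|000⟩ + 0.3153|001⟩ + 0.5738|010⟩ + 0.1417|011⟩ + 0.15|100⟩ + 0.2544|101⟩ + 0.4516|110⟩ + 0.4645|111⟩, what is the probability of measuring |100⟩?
0.0225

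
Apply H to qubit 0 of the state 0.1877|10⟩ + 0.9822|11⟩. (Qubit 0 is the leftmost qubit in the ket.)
0.1327|00⟩ + 0.6945|01⟩ - 0.1327|10⟩ - 0.6945|11⟩

H on qubit 0 mixes each pair of kets that differ only in qubit 0: amplitudes (a, b) of (|…0…⟩, |…1…⟩) become ((a + b)/√2, (a − b)/√2). Kets absent from the input have amplitude 0.
(|00⟩, |10⟩): (a, b) = (0, 0.1877) → (0.1327, -0.1327)
(|01⟩, |11⟩): (a, b) = (0, 0.9822) → (0.6945, -0.6945)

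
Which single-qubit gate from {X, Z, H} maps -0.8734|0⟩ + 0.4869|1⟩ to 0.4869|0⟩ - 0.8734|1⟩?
X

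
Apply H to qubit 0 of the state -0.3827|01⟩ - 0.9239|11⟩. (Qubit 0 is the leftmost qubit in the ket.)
-0.9239|01⟩ + 0.3827|11⟩

H on qubit 0 mixes each pair of kets that differ only in qubit 0: amplitudes (a, b) of (|…0…⟩, |…1…⟩) become ((a + b)/√2, (a − b)/√2). Kets absent from the input have amplitude 0.
(|01⟩, |11⟩): (a, b) = (-0.3827, -0.9239) → (-0.9239, 0.3827)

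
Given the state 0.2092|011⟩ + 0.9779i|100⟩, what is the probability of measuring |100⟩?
0.9563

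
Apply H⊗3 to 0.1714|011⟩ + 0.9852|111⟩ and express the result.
0.4089|000⟩ - 0.4089|001⟩ - 0.4089|010⟩ + 0.4089|011⟩ - 0.2877|100⟩ + 0.2877|101⟩ + 0.2877|110⟩ - 0.2877|111⟩

H⊗3 gives amp(|y⟩) = (1/2√2) Σ_x (−1)^(x·y) amp(|x⟩), where x·y is the number of positions in which both x and y have a 1.
|000⟩: (0.1714 + 0.9852)/(2√2) = 0.4089
|001⟩: (-0.1714 - 0.9852)/(2√2) = -0.4089
|010⟩: (-0.1714 - 0.9852)/(2√2) = -0.4089
|011⟩: (0.1714 + 0.9852)/(2√2) = 0.4089
|100⟩: (0.1714 - 0.9852)/(2√2) = -0.2877
|101⟩: (-0.1714 + 0.9852)/(2√2) = 0.2877
|110⟩: (-0.1714 + 0.9852)/(2√2) = 0.2877
|111⟩: (0.1714 - 0.9852)/(2√2) = -0.2877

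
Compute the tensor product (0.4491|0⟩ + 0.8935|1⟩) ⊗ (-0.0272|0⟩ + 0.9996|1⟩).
-0.01222|00⟩ + 0.4489|01⟩ - 0.0243|10⟩ + 0.8931|11⟩

amp(|b₁b₂…⟩) = product of the factor amplitudes for bits b₁, b₂, …; only kets whose every factor amplitude is nonzero survive.
|00⟩: (0.4491)(-0.0272) = -0.01222
|01⟩: (0.4491)(0.9996) = 0.4489
|10⟩: (0.8935)(-0.0272) = -0.0243
|11⟩: (0.8935)(0.9996) = 0.8931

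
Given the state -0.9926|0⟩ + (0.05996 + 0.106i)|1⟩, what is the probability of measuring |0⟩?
0.9853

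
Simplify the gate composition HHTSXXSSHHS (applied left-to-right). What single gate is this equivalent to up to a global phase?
T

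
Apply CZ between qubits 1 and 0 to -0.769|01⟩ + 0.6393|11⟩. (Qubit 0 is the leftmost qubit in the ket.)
-0.769|01⟩ - 0.6393|11⟩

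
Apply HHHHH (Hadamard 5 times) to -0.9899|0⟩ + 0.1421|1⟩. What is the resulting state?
-0.5995|0⟩ - 0.8004|1⟩

H² = I, so H^5 = H: a single Hadamard. With (a, b) = (-0.9899, 0.1421), H gives ((a + b)/√2, (a − b)/√2) = (-0.5995, -0.8004).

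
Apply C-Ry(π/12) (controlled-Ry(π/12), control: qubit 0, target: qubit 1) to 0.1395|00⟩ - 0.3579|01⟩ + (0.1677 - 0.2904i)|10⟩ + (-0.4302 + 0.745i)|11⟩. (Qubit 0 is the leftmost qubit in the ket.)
0.1395|00⟩ - 0.3579|01⟩ + (0.2224 - 0.3852i)|10⟩ + (-0.4046 + 0.7007i)|11⟩

C-Ry(π/12) leaves the control-|0⟩ kets |00⟩, |01⟩ unchanged and applies Ry(π/12) to qubit 1 on the control-|1⟩ pair (|10⟩, |11⟩).
Ry(π/12) = [[cos(θ/2), −sin(θ/2)], [sin(θ/2), cos(θ/2)]]; θ = π/12, cos(θ/2) ≈ 0.991445, sin(θ/2) ≈ 0.130526.
With a = amp(|10⟩) = (0.1677 - 0.2904i) and b = amp(|11⟩) = (-0.4302 + 0.745i):
new amp(|10⟩) = (0.991445)·a + (-0.130526)·b = (0.2224 - 0.3852i)
new amp(|11⟩) = (0.130526)·a + (0.991445)·b = (-0.4046 + 0.7007i)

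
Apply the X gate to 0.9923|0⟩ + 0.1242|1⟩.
0.1242|0⟩ + 0.9923|1⟩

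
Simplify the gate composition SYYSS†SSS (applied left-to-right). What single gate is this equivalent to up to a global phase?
I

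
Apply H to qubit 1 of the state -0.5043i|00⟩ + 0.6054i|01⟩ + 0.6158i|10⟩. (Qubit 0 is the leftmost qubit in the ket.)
0.07149i|00⟩ - 0.7847i|01⟩ + 0.4354i|10⟩ + 0.4354i|11⟩

H on qubit 1 mixes each pair of kets that differ only in qubit 1: amplitudes (a, b) of (|…0…⟩, |…1…⟩) become ((a + b)/√2, (a − b)/√2). Kets absent from the input have amplitude 0.
(|00⟩, |01⟩): (a, b) = (-0.5043i, 0.6054i) → (0.07149i, -0.7847i)
(|10⟩, |11⟩): (a, b) = (0.6158i, 0) → (0.4354i, 0.4354i)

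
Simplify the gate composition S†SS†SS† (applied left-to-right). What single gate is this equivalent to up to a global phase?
S†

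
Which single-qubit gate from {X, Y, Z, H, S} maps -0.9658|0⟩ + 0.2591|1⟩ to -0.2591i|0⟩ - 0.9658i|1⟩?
Y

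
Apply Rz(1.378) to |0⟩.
(0.7719 - 0.6358i)|0⟩

Rz(1.378) = [[e^(−iθ/2), 0], [0, e^(iθ/2)]] with e^(±iθ/2) = cos(θ/2) ± i·sin(θ/2); θ = 1.378, cos(θ/2) ≈ 0.771882, sin(θ/2) ≈ 0.635766.
With a = amp(|0⟩) = 1 and b = amp(|1⟩) = 0:
new amp(|0⟩) = (0.771882 - 0.635766i)·a = (0.7719 - 0.6358i)
new amp(|1⟩) = (0.771882 + 0.635766i)·b = 0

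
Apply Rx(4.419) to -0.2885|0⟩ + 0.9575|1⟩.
(0.172 - 0.7687i)|0⟩ + (-0.5708 + 0.2316i)|1⟩

Rx(4.419) = [[cos(θ/2), −i·sin(θ/2)], [−i·sin(θ/2), cos(θ/2)]]; θ = 4.419, cos(θ/2) ≈ -0.596155, sin(θ/2) ≈ 0.802869.
With a = amp(|0⟩) = -0.2885 and b = amp(|1⟩) = 0.9575:
new amp(|0⟩) = (-0.596155)·a + (-0.802869i)·b = (0.172 - 0.7687i)
new amp(|1⟩) = (-0.802869i)·a + (-0.596155)·b = (-0.5708 + 0.2316i)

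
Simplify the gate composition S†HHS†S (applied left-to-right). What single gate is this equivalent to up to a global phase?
S†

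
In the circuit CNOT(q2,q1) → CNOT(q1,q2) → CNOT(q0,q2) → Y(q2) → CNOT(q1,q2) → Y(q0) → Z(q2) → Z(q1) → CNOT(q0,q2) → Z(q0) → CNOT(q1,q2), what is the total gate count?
11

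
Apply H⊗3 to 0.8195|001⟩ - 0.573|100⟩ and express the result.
0.08715|000⟩ - 0.4923|001⟩ + 0.08715|010⟩ - 0.4923|011⟩ + 0.4923|100⟩ - 0.08715|101⟩ + 0.4923|110⟩ - 0.08715|111⟩

H⊗3 gives amp(|y⟩) = (1/2√2) Σ_x (−1)^(x·y) amp(|x⟩), where x·y is the number of positions in which both x and y have a 1.
|000⟩: (0.8195 - 0.573)/(2√2) = 0.08715
|001⟩: (-0.8195 - 0.573)/(2√2) = -0.4923
|010⟩: (0.8195 - 0.573)/(2√2) = 0.08715
|011⟩: (-0.8195 - 0.573)/(2√2) = -0.4923
|100⟩: (0.8195 + 0.573)/(2√2) = 0.4923
|101⟩: (-0.8195 + 0.573)/(2√2) = -0.08715
|110⟩: (0.8195 + 0.573)/(2√2) = 0.4923
|111⟩: (-0.8195 + 0.573)/(2√2) = -0.08715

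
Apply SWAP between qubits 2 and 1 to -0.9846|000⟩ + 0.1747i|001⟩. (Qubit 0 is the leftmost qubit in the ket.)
-0.9846|000⟩ + 0.1747i|010⟩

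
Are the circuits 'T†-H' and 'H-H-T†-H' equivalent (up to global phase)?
Yes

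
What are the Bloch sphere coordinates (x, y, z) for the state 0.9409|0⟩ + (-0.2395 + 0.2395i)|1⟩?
(-0.4507, 0.4507, 0.7706)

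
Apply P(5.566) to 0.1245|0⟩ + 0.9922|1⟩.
0.1245|0⟩ + (0.7478 - 0.6521i)|1⟩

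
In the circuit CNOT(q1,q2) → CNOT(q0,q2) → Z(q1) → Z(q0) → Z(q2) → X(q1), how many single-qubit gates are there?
4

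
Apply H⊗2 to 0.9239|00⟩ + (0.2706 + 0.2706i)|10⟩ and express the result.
(0.5973 + 0.1353i)|00⟩ + (0.5973 + 0.1353i)|01⟩ + (0.3267 - 0.1353i)|10⟩ + (0.3267 - 0.1353i)|11⟩

H⊗2 gives amp(|y⟩) = (1/2) Σ_x (−1)^(x·y) amp(|x⟩), where x·y is the number of positions in which both x and y have a 1.
|00⟩: (0.9239 + (0.2706 + 0.2706i))/2 = (0.5973 + 0.1353i)
|01⟩: (0.9239 + (0.2706 + 0.2706i))/2 = (0.5973 + 0.1353i)
|10⟩: (0.9239 - (0.2706 + 0.2706i))/2 = (0.3267 - 0.1353i)
|11⟩: (0.9239 - (0.2706 + 0.2706i))/2 = (0.3267 - 0.1353i)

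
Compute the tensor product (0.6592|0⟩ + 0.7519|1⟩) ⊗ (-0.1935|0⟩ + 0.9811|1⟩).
-0.1276|00⟩ + 0.6467|01⟩ - 0.1455|10⟩ + 0.7377|11⟩

amp(|b₁b₂…⟩) = product of the factor amplitudes for bits b₁, b₂, …; only kets whose every factor amplitude is nonzero survive.
|00⟩: (0.6592)(-0.1935) = -0.1276
|01⟩: (0.6592)(0.9811) = 0.6467
|10⟩: (0.7519)(-0.1935) = -0.1455
|11⟩: (0.7519)(0.9811) = 0.7377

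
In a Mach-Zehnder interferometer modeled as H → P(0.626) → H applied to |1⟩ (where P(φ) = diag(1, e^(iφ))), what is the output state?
(0.09481 - 0.293i)|0⟩ + (0.9052 + 0.293i)|1⟩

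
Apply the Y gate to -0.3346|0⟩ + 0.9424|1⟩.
-0.9424i|0⟩ - 0.3346i|1⟩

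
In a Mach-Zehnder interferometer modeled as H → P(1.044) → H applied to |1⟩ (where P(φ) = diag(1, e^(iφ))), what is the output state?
(0.2486 - 0.4322i)|0⟩ + (0.7514 + 0.4322i)|1⟩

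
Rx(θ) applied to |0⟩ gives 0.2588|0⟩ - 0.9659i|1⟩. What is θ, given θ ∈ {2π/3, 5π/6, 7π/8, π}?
5π/6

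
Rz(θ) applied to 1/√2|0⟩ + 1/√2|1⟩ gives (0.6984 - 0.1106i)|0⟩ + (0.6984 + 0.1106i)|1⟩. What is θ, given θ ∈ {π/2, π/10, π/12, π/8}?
π/10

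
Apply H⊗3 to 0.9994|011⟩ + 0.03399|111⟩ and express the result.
0.3654|000⟩ - 0.3654|001⟩ - 0.3654|010⟩ + 0.3654|011⟩ + 0.3413|100⟩ - 0.3413|101⟩ - 0.3413|110⟩ + 0.3413|111⟩

H⊗3 gives amp(|y⟩) = (1/2√2) Σ_x (−1)^(x·y) amp(|x⟩), where x·y is the number of positions in which both x and y have a 1.
|000⟩: (0.9994 + 0.03399)/(2√2) = 0.3654
|001⟩: (-0.9994 - 0.03399)/(2√2) = -0.3654
|010⟩: (-0.9994 - 0.03399)/(2√2) = -0.3654
|011⟩: (0.9994 + 0.03399)/(2√2) = 0.3654
|100⟩: (0.9994 - 0.03399)/(2√2) = 0.3413
|101⟩: (-0.9994 + 0.03399)/(2√2) = -0.3413
|110⟩: (-0.9994 + 0.03399)/(2√2) = -0.3413
|111⟩: (0.9994 - 0.03399)/(2√2) = 0.3413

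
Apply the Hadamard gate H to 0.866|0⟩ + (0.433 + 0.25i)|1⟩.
(0.9185 + 0.1768i)|0⟩ + (0.3062 - 0.1768i)|1⟩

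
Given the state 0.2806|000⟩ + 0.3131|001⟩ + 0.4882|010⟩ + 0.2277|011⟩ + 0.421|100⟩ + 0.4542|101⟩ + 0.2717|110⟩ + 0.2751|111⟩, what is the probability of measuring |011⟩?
0.05185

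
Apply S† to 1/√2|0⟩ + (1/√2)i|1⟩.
1/√2|0⟩ + 1/√2|1⟩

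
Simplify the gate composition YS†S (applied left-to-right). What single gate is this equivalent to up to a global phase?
Y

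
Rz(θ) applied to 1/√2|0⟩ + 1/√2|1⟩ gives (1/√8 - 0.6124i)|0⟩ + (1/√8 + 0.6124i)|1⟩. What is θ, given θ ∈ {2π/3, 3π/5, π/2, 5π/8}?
2π/3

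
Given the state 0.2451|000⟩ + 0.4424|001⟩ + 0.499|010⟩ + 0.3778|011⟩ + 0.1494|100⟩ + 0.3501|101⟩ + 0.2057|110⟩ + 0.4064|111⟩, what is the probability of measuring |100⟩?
0.02232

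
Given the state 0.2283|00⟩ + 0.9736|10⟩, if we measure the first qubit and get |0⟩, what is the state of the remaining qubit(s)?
|0⟩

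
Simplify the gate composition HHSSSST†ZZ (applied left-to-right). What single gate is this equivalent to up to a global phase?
T†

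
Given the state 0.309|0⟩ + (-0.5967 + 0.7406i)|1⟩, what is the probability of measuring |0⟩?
0.09548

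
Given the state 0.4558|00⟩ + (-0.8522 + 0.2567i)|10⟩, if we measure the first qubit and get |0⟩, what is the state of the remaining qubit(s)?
|0⟩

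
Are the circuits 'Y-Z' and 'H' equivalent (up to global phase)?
No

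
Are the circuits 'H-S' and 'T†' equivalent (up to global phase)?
No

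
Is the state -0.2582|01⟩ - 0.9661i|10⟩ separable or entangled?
Entangled

Writing the state as a|00⟩ + b|01⟩ + c|10⟩ + d|11⟩, it is a product state iff ad − bc = 0.
Here (a, b, c, d) = (0, -0.2582, -0.9661i, 0): ad − bc = (0)(0) − (-0.2582)(-0.9661i) = -0.2494i ≠ 0, so the state is entangled.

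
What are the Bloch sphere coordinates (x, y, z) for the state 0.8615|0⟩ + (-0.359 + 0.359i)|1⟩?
(-0.6186, 0.6186, 0.4844)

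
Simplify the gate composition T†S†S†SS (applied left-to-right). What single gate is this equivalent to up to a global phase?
T†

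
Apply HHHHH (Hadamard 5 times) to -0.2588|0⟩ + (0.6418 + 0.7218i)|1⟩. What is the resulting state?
(0.2708 + 0.5104i)|0⟩ + (-0.6368 - 0.5104i)|1⟩

H² = I, so H^5 = H: a single Hadamard. With (a, b) = (-0.2588, (0.6418 + 0.7218i)), H gives ((a + b)/√2, (a − b)/√2) = ((0.2708 + 0.5104i), (-0.6368 - 0.5104i)).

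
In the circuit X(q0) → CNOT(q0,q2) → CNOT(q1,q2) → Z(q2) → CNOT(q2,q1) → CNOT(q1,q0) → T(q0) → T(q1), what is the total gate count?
8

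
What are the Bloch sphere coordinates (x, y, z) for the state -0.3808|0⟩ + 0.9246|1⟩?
(-0.7042, 0, -0.7099)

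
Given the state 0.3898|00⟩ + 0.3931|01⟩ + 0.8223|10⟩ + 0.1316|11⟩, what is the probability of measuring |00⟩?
0.1519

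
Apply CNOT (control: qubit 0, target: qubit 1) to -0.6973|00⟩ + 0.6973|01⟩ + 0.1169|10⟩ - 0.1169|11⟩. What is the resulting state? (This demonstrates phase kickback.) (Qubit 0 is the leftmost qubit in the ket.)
-0.6973|00⟩ + 0.6973|01⟩ - 0.1169|10⟩ + 0.1169|11⟩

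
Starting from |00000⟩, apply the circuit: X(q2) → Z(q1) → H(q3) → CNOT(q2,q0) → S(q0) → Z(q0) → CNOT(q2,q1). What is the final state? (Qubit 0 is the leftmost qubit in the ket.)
-(1/√2)i|11100⟩ - (1/√2)i|11110⟩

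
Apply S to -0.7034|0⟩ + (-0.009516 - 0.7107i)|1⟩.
-0.7034|0⟩ + (0.7107 - 0.009516i)|1⟩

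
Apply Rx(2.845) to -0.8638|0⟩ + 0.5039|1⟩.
(-0.1276 - 0.4984i)|0⟩ + (0.07445 + 0.8543i)|1⟩

Rx(2.845) = [[cos(θ/2), −i·sin(θ/2)], [−i·sin(θ/2), cos(θ/2)]]; θ = 2.845, cos(θ/2) ≈ 0.147753, sin(θ/2) ≈ 0.989024.
With a = amp(|0⟩) = -0.8638 and b = amp(|1⟩) = 0.5039:
new amp(|0⟩) = (0.147753)·a + (-0.989024i)·b = (-0.1276 - 0.4984i)
new amp(|1⟩) = (-0.989024i)·a + (0.147753)·b = (0.07445 + 0.8543i)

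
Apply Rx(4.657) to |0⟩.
-0.6873|0⟩ - 0.7264i|1⟩

Rx(4.657) = [[cos(θ/2), −i·sin(θ/2)], [−i·sin(θ/2), cos(θ/2)]]; θ = 4.657, cos(θ/2) ≈ -0.687255, sin(θ/2) ≈ 0.726416.
With a = amp(|0⟩) = 1 and b = amp(|1⟩) = 0:
new amp(|0⟩) = (-0.687255)·a + (-0.726416i)·b = -0.6873
new amp(|1⟩) = (-0.726416i)·a + (-0.687255)·b = -0.7264i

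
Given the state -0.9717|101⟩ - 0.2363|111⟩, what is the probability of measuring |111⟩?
0.05584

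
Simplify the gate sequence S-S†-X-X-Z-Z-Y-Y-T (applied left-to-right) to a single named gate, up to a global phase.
T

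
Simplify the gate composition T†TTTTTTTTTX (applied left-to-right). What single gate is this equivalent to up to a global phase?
X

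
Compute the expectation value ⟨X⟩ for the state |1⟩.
0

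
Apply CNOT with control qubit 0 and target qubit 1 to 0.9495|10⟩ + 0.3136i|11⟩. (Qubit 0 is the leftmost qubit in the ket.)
0.3136i|10⟩ + 0.9495|11⟩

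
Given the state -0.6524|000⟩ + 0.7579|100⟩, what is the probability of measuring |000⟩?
0.4256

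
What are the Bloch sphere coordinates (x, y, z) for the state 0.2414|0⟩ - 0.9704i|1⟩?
(0, -0.4685, -0.8834)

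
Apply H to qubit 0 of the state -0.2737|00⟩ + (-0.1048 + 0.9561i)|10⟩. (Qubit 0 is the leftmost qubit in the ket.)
(-0.2676 + 0.6761i)|00⟩ + (-0.1194 - 0.6761i)|10⟩

H on qubit 0 mixes each pair of kets that differ only in qubit 0: amplitudes (a, b) of (|…0…⟩, |…1…⟩) become ((a + b)/√2, (a − b)/√2). Kets absent from the input have amplitude 0.
(|00⟩, |10⟩): (a, b) = (-0.2737, (-0.1048 + 0.9561i)) → ((-0.2676 + 0.6761i), (-0.1194 - 0.6761i))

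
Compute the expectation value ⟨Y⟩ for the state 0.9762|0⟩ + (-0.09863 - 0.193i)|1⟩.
-0.3768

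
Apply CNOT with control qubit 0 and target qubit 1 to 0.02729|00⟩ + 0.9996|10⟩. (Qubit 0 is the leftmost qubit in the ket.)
0.02729|00⟩ + 0.9996|11⟩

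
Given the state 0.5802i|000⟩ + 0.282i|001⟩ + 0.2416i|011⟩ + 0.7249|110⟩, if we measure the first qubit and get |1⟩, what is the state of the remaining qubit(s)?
|10⟩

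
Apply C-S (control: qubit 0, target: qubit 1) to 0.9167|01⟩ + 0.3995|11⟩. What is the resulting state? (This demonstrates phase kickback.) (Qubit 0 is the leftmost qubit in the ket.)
0.9167|01⟩ + 0.3995i|11⟩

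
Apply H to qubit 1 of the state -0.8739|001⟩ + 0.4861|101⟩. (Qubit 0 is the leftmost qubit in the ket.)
-0.6179|001⟩ - 0.6179|011⟩ + 0.3437|101⟩ + 0.3437|111⟩

H on qubit 1 mixes each pair of kets that differ only in qubit 1: amplitudes (a, b) of (|…0…⟩, |…1…⟩) become ((a + b)/√2, (a − b)/√2). Kets absent from the input have amplitude 0.
(|001⟩, |011⟩): (a, b) = (-0.8739, 0) → (-0.6179, -0.6179)
(|101⟩, |111⟩): (a, b) = (0.4861, 0) → (0.3437, 0.3437)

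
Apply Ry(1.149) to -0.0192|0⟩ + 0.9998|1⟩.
-0.5594|0⟩ + 0.8289|1⟩

Ry(1.149) = [[cos(θ/2), −sin(θ/2)], [sin(θ/2), cos(θ/2)]]; θ = 1.149, cos(θ/2) ≈ 0.839464, sin(θ/2) ≈ 0.543415.
With a = amp(|0⟩) = -0.0192 and b = amp(|1⟩) = 0.9998:
new amp(|0⟩) = (0.839464)·a + (-0.543415)·b = -0.5594
new amp(|1⟩) = (0.543415)·a + (0.839464)·b = 0.8289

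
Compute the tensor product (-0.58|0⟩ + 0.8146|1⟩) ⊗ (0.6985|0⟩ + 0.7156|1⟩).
-0.4051|00⟩ - 0.415|01⟩ + 0.569|10⟩ + 0.5829|11⟩

amp(|b₁b₂…⟩) = product of the factor amplitudes for bits b₁, b₂, …; only kets whose every factor amplitude is nonzero survive.
|00⟩: (-0.58)(0.6985) = -0.4051
|01⟩: (-0.58)(0.7156) = -0.415
|10⟩: (0.8146)(0.6985) = 0.569
|11⟩: (0.8146)(0.7156) = 0.5829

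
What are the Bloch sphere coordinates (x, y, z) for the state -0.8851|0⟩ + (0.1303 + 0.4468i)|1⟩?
(-0.2307, -0.7909, 0.5668)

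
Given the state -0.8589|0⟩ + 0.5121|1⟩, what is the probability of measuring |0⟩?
0.7377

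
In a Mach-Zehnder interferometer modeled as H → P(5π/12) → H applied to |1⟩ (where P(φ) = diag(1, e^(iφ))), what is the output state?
(0.3706 - 0.483i)|0⟩ + (0.6294 + 0.483i)|1⟩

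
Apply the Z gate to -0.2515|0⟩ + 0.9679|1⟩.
-0.2515|0⟩ - 0.9679|1⟩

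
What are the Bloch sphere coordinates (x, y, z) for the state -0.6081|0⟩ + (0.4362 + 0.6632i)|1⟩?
(-0.5305, -0.8066, -0.2603)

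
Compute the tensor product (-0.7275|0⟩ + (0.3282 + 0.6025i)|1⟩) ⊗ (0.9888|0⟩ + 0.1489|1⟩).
-0.7194|00⟩ - 0.1083|01⟩ + (0.3245 + 0.5958i)|10⟩ + (0.04887 + 0.08971i)|11⟩

amp(|b₁b₂…⟩) = product of the factor amplitudes for bits b₁, b₂, …; only kets whose every factor amplitude is nonzero survive.
|00⟩: (-0.7275)(0.9888) = -0.7194
|01⟩: (-0.7275)(0.1489) = -0.1083
|10⟩: (0.3282 + 0.6025i)(0.9888) = (0.3245 + 0.5958i)
|11⟩: (0.3282 + 0.6025i)(0.1489) = (0.04887 + 0.08971i)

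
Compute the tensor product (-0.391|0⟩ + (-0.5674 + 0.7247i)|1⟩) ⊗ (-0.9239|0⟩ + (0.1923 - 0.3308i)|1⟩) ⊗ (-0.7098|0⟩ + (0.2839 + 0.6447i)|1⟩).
-0.2564|000⟩ + (0.1026 + 0.2329i)|001⟩ + (0.05337 - 0.09181i)|010⟩ + (-0.1047 - 0.01175i)|011⟩ + (-0.3721 + 0.4752i)|100⟩ + (0.5805 + 0.1479i)|101⟩ + (-0.09271 - 0.2321i)|110⟩ + (-0.1738 + 0.1771i)|111⟩

amp(|b₁b₂…⟩) = product of the factor amplitudes for bits b₁, b₂, …; only kets whose every factor amplitude is nonzero survive.
|000⟩: (-0.391)(-0.9239)(-0.7098) = -0.2564
|001⟩: (-0.391)(-0.9239)(0.2839 + 0.6447i) = (0.1026 + 0.2329i)
|010⟩: (-0.391)(0.1923 - 0.3308i)(-0.7098) = (0.05337 - 0.09181i)
|011⟩: (-0.391)(0.1923 - 0.3308i)(0.2839 + 0.6447i) = (-0.1047 - 0.01175i)
|100⟩: (-0.5674 + 0.7247i)(-0.9239)(-0.7098) = (-0.3721 + 0.4752i)
|101⟩: (-0.5674 + 0.7247i)(-0.9239)(0.2839 + 0.6447i) = (0.5805 + 0.1479i)
|110⟩: (-0.5674 + 0.7247i)(0.1923 - 0.3308i)(-0.7098) = (-0.09271 - 0.2321i)
|111⟩: (-0.5674 + 0.7247i)(0.1923 - 0.3308i)(0.2839 + 0.6447i) = (-0.1738 + 0.1771i)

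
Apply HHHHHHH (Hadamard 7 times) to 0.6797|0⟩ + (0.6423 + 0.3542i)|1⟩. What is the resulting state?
(0.9348 + 0.2505i)|0⟩ + (0.02645 - 0.2505i)|1⟩

H² = I, so H^7 = H: a single Hadamard. With (a, b) = (0.6797, (0.6423 + 0.3542i)), H gives ((a + b)/√2, (a − b)/√2) = ((0.9348 + 0.2505i), (0.02645 - 0.2505i)).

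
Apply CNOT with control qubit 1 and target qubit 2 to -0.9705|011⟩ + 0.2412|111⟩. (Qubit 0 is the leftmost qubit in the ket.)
-0.9705|010⟩ + 0.2412|110⟩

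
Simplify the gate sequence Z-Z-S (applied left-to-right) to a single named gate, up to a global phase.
S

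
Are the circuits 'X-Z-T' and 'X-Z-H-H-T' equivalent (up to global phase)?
Yes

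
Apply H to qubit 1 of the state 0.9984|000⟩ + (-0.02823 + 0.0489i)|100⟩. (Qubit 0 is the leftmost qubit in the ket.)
0.706|000⟩ + 0.706|010⟩ + (-0.01996 + 0.03458i)|100⟩ + (-0.01996 + 0.03458i)|110⟩

H on qubit 1 mixes each pair of kets that differ only in qubit 1: amplitudes (a, b) of (|…0…⟩, |…1…⟩) become ((a + b)/√2, (a − b)/√2). Kets absent from the input have amplitude 0.
(|000⟩, |010⟩): (a, b) = (0.9984, 0) → (0.706, 0.706)
(|100⟩, |110⟩): (a, b) = ((-0.02823 + 0.0489i), 0) → ((-0.01996 + 0.03458i), (-0.01996 + 0.03458i))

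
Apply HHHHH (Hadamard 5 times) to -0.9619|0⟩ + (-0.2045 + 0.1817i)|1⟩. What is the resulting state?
(-0.8248 + 0.1285i)|0⟩ + (-0.5356 - 0.1285i)|1⟩

H² = I, so H^5 = H: a single Hadamard. With (a, b) = (-0.9619, (-0.2045 + 0.1817i)), H gives ((a + b)/√2, (a − b)/√2) = ((-0.8248 + 0.1285i), (-0.5356 - 0.1285i)).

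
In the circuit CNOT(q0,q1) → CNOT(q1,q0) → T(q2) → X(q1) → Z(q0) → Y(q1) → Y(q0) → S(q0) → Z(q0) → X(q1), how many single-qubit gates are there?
8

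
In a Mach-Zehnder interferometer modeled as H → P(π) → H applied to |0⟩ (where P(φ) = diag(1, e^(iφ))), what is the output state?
|1⟩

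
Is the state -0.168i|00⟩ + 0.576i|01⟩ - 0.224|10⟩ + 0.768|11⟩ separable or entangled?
Separable

Writing the state as a|00⟩ + b|01⟩ + c|10⟩ + d|11⟩, it is a product state iff ad − bc = 0.
Here (a, b, c, d) = (-0.168i, 0.576i, -0.224, 0.768): ad − bc = (-0.168i)(0.768) − (0.576i)(-0.224) = 0, so the state is separable.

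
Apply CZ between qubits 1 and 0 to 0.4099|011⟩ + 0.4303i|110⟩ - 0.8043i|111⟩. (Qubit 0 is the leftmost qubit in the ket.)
0.4099|011⟩ - 0.4303i|110⟩ + 0.8043i|111⟩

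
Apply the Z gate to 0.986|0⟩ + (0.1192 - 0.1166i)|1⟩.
0.986|0⟩ + (-0.1192 + 0.1166i)|1⟩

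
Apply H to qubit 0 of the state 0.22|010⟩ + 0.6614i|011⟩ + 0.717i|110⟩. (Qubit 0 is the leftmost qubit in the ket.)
(0.1556 + 0.507i)|010⟩ + 0.4677i|011⟩ + (0.1556 - 0.507i)|110⟩ + 0.4677i|111⟩

H on qubit 0 mixes each pair of kets that differ only in qubit 0: amplitudes (a, b) of (|…0…⟩, |…1…⟩) become ((a + b)/√2, (a − b)/√2). Kets absent from the input have amplitude 0.
(|010⟩, |110⟩): (a, b) = (0.22, 0.717i) → ((0.1556 + 0.507i), (0.1556 - 0.507i))
(|011⟩, |111⟩): (a, b) = (0.6614i, 0) → (0.4677i, 0.4677i)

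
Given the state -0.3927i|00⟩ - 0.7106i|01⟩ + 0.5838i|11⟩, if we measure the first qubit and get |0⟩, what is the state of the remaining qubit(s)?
-0.4837i|0⟩ - 0.8752i|1⟩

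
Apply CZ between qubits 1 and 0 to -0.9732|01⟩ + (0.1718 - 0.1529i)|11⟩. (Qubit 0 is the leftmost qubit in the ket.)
-0.9732|01⟩ + (-0.1718 + 0.1529i)|11⟩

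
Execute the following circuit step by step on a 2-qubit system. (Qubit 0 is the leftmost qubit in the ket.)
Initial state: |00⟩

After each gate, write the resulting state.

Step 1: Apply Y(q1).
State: i|01⟩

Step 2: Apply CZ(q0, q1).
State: i|01⟩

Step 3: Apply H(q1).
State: (1/√2)i|00⟩ - (1/√2)i|01⟩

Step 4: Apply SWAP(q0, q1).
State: (1/√2)i|00⟩ - (1/√2)i|10⟩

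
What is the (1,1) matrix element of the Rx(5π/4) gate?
-0.3827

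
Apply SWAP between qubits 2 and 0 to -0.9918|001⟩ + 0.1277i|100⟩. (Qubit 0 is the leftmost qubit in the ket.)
0.1277i|001⟩ - 0.9918|100⟩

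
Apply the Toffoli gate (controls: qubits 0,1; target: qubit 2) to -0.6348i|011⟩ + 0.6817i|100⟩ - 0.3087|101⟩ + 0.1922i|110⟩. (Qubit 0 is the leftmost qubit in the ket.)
-0.6348i|011⟩ + 0.6817i|100⟩ - 0.3087|101⟩ + 0.1922i|111⟩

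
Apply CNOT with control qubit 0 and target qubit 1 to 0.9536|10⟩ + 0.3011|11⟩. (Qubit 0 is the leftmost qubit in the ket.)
0.3011|10⟩ + 0.9536|11⟩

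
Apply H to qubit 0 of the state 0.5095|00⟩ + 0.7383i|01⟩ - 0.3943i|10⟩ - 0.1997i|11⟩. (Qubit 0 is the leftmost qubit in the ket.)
(0.3603 - 0.2788i)|00⟩ + 0.3808i|01⟩ + (0.3603 + 0.2788i)|10⟩ + 0.6633i|11⟩

H on qubit 0 mixes each pair of kets that differ only in qubit 0: amplitudes (a, b) of (|…0…⟩, |…1…⟩) become ((a + b)/√2, (a − b)/√2). Kets absent from the input have amplitude 0.
(|00⟩, |10⟩): (a, b) = (0.5095, -0.3943i) → ((0.3603 - 0.2788i), (0.3603 + 0.2788i))
(|01⟩, |11⟩): (a, b) = (0.7383i, -0.1997i) → (0.3808i, 0.6633i)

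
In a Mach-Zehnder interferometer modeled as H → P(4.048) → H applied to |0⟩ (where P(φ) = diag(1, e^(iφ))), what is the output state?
(0.1917 - 0.3936i)|0⟩ + (0.8083 + 0.3936i)|1⟩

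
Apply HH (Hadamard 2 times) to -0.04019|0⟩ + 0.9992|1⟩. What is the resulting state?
-0.04019|0⟩ + 0.9992|1⟩

H² = I, so an even number of Hadamards cancels: H^2 = I and the state is unchanged.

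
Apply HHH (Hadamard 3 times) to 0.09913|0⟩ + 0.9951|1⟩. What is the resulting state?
0.7737|0⟩ - 0.6335|1⟩

H² = I, so H^3 = H: a single Hadamard. With (a, b) = (0.09913, 0.9951), H gives ((a + b)/√2, (a − b)/√2) = (0.7737, -0.6335).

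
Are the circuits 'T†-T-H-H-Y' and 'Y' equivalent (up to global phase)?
Yes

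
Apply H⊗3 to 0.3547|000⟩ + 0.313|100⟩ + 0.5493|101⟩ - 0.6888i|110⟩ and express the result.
(0.4303 - 0.2435i)|000⟩ + (0.04186 - 0.2435i)|001⟩ + (0.4303 + 0.2435i)|010⟩ + (0.04186 + 0.2435i)|011⟩ + (-0.1795 + 0.2435i)|100⟩ + (0.209 + 0.2435i)|101⟩ + (-0.1795 - 0.2435i)|110⟩ + (0.209 - 0.2435i)|111⟩

H⊗3 gives amp(|y⟩) = (1/2√2) Σ_x (−1)^(x·y) amp(|x⟩), where x·y is the number of positions in which both x and y have a 1.
|000⟩: (0.3547 + 0.313 + 0.5493 - 0.6888i)/(2√2) = (0.4303 - 0.2435i)
|001⟩: (0.3547 + 0.313 - 0.5493 - 0.6888i)/(2√2) = (0.04186 - 0.2435i)
|010⟩: (0.3547 + 0.313 + 0.5493 + 0.6888i)/(2√2) = (0.4303 + 0.2435i)
|011⟩: (0.3547 + 0.313 - 0.5493 + 0.6888i)/(2√2) = (0.04186 + 0.2435i)
|100⟩: (0.3547 - 0.313 - 0.5493 + 0.6888i)/(2√2) = (-0.1795 + 0.2435i)
|101⟩: (0.3547 - 0.313 + 0.5493 + 0.6888i)/(2√2) = (0.209 + 0.2435i)
|110⟩: (0.3547 - 0.313 - 0.5493 - 0.6888i)/(2√2) = (-0.1795 - 0.2435i)
|111⟩: (0.3547 - 0.313 + 0.5493 - 0.6888i)/(2√2) = (0.209 - 0.2435i)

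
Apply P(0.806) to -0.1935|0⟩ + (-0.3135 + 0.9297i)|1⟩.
-0.1935|0⟩ + (-0.8879 + 0.4175i)|1⟩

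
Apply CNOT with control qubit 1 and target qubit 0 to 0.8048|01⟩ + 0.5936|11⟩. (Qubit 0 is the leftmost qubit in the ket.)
0.5936|01⟩ + 0.8048|11⟩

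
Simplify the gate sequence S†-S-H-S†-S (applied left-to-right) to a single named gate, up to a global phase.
H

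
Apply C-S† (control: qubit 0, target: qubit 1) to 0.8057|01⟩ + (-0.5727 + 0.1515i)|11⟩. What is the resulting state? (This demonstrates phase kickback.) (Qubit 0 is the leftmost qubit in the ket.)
0.8057|01⟩ + (0.1515 + 0.5727i)|11⟩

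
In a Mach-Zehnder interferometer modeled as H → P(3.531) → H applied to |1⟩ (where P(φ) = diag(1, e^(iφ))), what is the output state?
(0.9626 + 0.1898i)|0⟩ + (0.03743 - 0.1898i)|1⟩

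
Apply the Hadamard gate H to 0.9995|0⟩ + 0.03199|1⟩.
0.7294|0⟩ + 0.6841|1⟩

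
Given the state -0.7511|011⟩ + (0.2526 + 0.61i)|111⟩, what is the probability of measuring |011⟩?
0.5642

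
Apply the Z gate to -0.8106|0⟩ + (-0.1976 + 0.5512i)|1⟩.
-0.8106|0⟩ + (0.1976 - 0.5512i)|1⟩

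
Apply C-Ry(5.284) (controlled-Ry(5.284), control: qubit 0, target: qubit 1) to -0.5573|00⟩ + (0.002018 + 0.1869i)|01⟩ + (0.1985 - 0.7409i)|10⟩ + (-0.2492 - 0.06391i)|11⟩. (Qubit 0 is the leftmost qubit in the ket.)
-0.5573|00⟩ + (0.002018 + 0.1869i)|01⟩ + (-0.05486 + 0.681i)|10⟩ + (0.3138 - 0.2988i)|11⟩

C-Ry(5.284) leaves the control-|0⟩ kets |00⟩, |01⟩ unchanged and applies Ry(5.284) to qubit 1 on the control-|1⟩ pair (|10⟩, |11⟩).
Ry(5.284) = [[cos(θ/2), −sin(θ/2)], [sin(θ/2), cos(θ/2)]]; θ = 5.284, cos(θ/2) ≈ -0.877778, sin(θ/2) ≈ 0.479068.
With a = amp(|10⟩) = (0.1985 - 0.7409i) and b = amp(|11⟩) = (-0.2492 - 0.06391i):
new amp(|10⟩) = (-0.877778)·a + (-0.479068)·b = (-0.05486 + 0.681i)
new amp(|11⟩) = (0.479068)·a + (-0.877778)·b = (0.3138 - 0.2988i)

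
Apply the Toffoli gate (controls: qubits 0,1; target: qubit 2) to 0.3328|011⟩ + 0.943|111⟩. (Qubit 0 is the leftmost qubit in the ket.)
0.3328|011⟩ + 0.943|110⟩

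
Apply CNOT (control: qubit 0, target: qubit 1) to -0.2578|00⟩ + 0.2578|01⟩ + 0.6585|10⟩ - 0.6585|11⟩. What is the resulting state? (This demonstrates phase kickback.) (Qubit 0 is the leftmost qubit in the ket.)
-0.2578|00⟩ + 0.2578|01⟩ - 0.6585|10⟩ + 0.6585|11⟩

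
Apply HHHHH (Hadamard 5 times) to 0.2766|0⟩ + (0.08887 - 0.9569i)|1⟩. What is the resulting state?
(0.2584 - 0.6766i)|0⟩ + (0.1327 + 0.6766i)|1⟩

H² = I, so H^5 = H: a single Hadamard. With (a, b) = (0.2766, (0.08887 - 0.9569i)), H gives ((a + b)/√2, (a − b)/√2) = ((0.2584 - 0.6766i), (0.1327 + 0.6766i)).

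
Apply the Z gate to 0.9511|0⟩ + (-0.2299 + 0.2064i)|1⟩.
0.9511|0⟩ + (0.2299 - 0.2064i)|1⟩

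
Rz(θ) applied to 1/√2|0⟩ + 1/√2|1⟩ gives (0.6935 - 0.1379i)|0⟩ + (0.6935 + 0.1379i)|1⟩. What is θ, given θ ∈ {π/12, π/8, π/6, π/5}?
π/8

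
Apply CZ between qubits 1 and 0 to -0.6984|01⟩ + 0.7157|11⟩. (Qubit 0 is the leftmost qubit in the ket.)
-0.6984|01⟩ - 0.7157|11⟩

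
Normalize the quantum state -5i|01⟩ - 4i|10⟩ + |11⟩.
-0.7715i|01⟩ - 0.6172i|10⟩ + 0.1543|11⟩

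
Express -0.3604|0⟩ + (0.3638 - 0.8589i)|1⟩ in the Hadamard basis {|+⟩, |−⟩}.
(0.002404 - 0.6073i)|+⟩ + (-0.5121 + 0.6073i)|−⟩

With |ψ⟩ = α|0⟩ + β|1⟩, the Hadamard-basis coefficients are ⟨+|ψ⟩ = (α + β)/√2 and ⟨−|ψ⟩ = (α − β)/√2.
Here α = -0.3604, β = (0.3638 - 0.8589i): (α + β)/√2 = (0.002404 - 0.6073i), (α − β)/√2 = (-0.5121 + 0.6073i).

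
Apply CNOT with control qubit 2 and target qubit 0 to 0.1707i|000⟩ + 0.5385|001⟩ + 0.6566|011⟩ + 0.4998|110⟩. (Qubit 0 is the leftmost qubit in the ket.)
0.1707i|000⟩ + 0.5385|101⟩ + 0.4998|110⟩ + 0.6566|111⟩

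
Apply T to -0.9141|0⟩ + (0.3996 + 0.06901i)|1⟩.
-0.9141|0⟩ + (0.2338 + 0.3314i)|1⟩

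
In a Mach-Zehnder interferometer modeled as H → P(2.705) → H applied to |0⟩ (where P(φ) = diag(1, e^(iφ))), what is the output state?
(0.0469 + 0.2114i)|0⟩ + (0.9531 - 0.2114i)|1⟩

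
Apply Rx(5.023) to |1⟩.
-0.5892i|0⟩ - 0.808|1⟩

Rx(5.023) = [[cos(θ/2), −i·sin(θ/2)], [−i·sin(θ/2), cos(θ/2)]]; θ = 5.023, cos(θ/2) ≈ -0.807973, sin(θ/2) ≈ 0.58922.
With a = amp(|0⟩) = 0 and b = amp(|1⟩) = 1:
new amp(|0⟩) = (-0.807973)·a + (-0.58922i)·b = -0.5892i
new amp(|1⟩) = (-0.58922i)·a + (-0.807973)·b = -0.808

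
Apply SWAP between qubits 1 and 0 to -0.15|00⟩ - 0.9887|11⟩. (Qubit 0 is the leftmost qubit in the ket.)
-0.15|00⟩ - 0.9887|11⟩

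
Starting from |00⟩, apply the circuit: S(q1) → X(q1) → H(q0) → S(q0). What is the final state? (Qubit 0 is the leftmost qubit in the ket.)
1/√2|01⟩ + (1/√2)i|11⟩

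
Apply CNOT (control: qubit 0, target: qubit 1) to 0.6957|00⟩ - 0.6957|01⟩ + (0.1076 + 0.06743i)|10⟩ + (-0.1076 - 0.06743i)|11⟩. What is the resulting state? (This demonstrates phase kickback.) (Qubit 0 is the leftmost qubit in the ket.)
0.6957|00⟩ - 0.6957|01⟩ + (-0.1076 - 0.06743i)|10⟩ + (0.1076 + 0.06743i)|11⟩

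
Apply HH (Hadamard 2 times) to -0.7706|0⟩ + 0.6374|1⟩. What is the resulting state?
-0.7706|0⟩ + 0.6374|1⟩

H² = I, so an even number of Hadamards cancels: H^2 = I and the state is unchanged.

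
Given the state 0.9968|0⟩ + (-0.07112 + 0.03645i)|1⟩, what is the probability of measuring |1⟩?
0.006387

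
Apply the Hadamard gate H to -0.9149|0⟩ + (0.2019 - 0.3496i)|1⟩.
(-0.5042 - 0.2472i)|0⟩ + (-0.7897 + 0.2472i)|1⟩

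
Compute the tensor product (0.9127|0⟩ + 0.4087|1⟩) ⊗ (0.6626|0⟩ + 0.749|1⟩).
0.6048|00⟩ + 0.6836|01⟩ + 0.2708|10⟩ + 0.3061|11⟩

amp(|b₁b₂…⟩) = product of the factor amplitudes for bits b₁, b₂, …; only kets whose every factor amplitude is nonzero survive.
|00⟩: (0.9127)(0.6626) = 0.6048
|01⟩: (0.9127)(0.749) = 0.6836
|10⟩: (0.4087)(0.6626) = 0.2708
|11⟩: (0.4087)(0.749) = 0.3061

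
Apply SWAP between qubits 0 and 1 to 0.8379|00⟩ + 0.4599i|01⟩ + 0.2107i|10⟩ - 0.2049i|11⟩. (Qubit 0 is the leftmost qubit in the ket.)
0.8379|00⟩ + 0.2107i|01⟩ + 0.4599i|10⟩ - 0.2049i|11⟩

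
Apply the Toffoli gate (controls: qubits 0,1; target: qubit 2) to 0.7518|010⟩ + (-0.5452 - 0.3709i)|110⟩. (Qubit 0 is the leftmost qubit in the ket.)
0.7518|010⟩ + (-0.5452 - 0.3709i)|111⟩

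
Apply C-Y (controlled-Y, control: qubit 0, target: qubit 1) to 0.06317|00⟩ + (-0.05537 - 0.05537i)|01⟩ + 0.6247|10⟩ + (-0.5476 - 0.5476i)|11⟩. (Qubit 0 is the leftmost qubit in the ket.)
0.06317|00⟩ + (-0.05537 - 0.05537i)|01⟩ + (-0.5476 + 0.5476i)|10⟩ + 0.6247i|11⟩

C-Y leaves the control-|0⟩ kets |00⟩, |01⟩ unchanged and applies Y to qubit 1 on the control-|1⟩ pair (|10⟩, |11⟩).
Y = [[0, -i], [i, 0]].
With a = amp(|10⟩) = 0.6247 and b = amp(|11⟩) = (-0.5476 - 0.5476i):
new amp(|10⟩) = (-i)·b = (-0.5476 + 0.5476i)
new amp(|11⟩) = (i)·a = 0.6247i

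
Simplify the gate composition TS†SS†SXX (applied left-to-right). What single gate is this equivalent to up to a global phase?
T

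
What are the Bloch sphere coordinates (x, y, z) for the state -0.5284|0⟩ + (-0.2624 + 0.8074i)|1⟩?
(0.2773, -0.8533, -0.4415)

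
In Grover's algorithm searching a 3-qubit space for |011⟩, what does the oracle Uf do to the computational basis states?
Uf|x⟩ = -|x⟩ if x = 011, else |x⟩ (phase flip on target)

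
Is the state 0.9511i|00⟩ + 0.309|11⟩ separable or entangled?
Entangled

Writing the state as a|00⟩ + b|01⟩ + c|10⟩ + d|11⟩, it is a product state iff ad − bc = 0.
Here (a, b, c, d) = (0.9511i, 0, 0, 0.309): ad − bc = (0.9511i)(0.309) − (0)(0) = 0.2939i ≠ 0, so the state is entangled.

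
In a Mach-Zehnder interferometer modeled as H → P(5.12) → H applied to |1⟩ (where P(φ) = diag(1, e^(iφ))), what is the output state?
(0.3018 + 0.459i)|0⟩ + (0.6982 - 0.459i)|1⟩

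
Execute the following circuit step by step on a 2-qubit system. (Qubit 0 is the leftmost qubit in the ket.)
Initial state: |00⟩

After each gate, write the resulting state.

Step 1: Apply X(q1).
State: |01⟩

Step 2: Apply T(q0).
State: |01⟩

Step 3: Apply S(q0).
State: |01⟩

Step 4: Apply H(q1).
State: 1/√2|00⟩ - 1/√2|01⟩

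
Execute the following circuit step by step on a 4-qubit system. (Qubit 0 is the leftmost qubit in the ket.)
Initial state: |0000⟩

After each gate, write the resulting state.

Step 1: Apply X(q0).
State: |1000⟩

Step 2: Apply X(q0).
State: |0000⟩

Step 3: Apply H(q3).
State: 1/√2|0000⟩ + 1/√2|0001⟩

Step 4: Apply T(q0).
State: 1/√2|0000⟩ + 1/√2|0001⟩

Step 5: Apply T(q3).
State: 1/√2|0000⟩ + (1/2 + (1/2)i)|0001⟩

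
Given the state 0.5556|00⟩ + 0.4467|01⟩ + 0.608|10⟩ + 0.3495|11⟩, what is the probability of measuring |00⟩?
0.3087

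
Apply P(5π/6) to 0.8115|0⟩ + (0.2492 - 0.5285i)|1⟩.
0.8115|0⟩ + (0.04844 + 0.5823i)|1⟩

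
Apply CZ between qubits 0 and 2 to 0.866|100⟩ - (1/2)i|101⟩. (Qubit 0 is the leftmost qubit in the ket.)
0.866|100⟩ + (1/2)i|101⟩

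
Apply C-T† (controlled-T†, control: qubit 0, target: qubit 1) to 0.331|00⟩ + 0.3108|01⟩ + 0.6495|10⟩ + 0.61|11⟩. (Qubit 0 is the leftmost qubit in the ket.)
0.331|00⟩ + 0.3108|01⟩ + 0.6495|10⟩ + (0.4313 - 0.4313i)|11⟩

C-T† leaves the control-|0⟩ kets |00⟩, |01⟩ unchanged and applies T† to qubit 1 on the control-|1⟩ pair (|10⟩, |11⟩).
T† = [[1, 0], [0, (1/√2 - (1/√2)i)]].
With a = amp(|10⟩) = 0.6495 and b = amp(|11⟩) = 0.61:
new amp(|10⟩) = (1)·a = 0.6495
new amp(|11⟩) = (1/√2 - (1/√2)i)·b = (0.4313 - 0.4313i)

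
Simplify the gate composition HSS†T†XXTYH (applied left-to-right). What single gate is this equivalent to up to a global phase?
Y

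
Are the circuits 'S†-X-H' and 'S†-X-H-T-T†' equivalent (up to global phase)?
Yes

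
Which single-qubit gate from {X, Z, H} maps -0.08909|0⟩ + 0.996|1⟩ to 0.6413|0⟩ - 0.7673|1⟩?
H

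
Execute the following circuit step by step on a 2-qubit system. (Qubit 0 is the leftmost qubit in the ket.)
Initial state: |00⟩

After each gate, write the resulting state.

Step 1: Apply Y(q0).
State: i|10⟩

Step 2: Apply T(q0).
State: (-1/√2 + (1/√2)i)|10⟩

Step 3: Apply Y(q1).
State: (-1/√2 - (1/√2)i)|11⟩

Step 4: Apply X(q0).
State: (-1/√2 - (1/√2)i)|01⟩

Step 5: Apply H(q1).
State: (-1/2 - (1/2)i)|00⟩ + (1/2 + (1/2)i)|01⟩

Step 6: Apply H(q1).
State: (-1/√2 - (1/√2)i)|01⟩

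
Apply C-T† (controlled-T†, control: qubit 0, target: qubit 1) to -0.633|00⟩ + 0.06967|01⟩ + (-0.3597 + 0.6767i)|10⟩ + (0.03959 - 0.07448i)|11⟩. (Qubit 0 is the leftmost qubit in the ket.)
-0.633|00⟩ + 0.06967|01⟩ + (-0.3597 + 0.6767i)|10⟩ + (-0.02467 - 0.08066i)|11⟩

C-T† leaves the control-|0⟩ kets |00⟩, |01⟩ unchanged and applies T† to qubit 1 on the control-|1⟩ pair (|10⟩, |11⟩).
T† = [[1, 0], [0, (1/√2 - (1/√2)i)]].
With a = amp(|10⟩) = (-0.3597 + 0.6767i) and b = amp(|11⟩) = (0.03959 - 0.07448i):
new amp(|10⟩) = (1)·a = (-0.3597 + 0.6767i)
new amp(|11⟩) = (1/√2 - (1/√2)i)·b = (-0.02467 - 0.08066i)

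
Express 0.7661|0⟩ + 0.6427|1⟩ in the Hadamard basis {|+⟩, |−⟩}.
0.9962|+⟩ + 0.08726|−⟩

With |ψ⟩ = α|0⟩ + β|1⟩, the Hadamard-basis coefficients are ⟨+|ψ⟩ = (α + β)/√2 and ⟨−|ψ⟩ = (α − β)/√2.
Here α = 0.7661, β = 0.6427: (α + β)/√2 = 0.9962, (α − β)/√2 = 0.08726.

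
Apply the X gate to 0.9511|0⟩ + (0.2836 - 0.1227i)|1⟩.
(0.2836 - 0.1227i)|0⟩ + 0.9511|1⟩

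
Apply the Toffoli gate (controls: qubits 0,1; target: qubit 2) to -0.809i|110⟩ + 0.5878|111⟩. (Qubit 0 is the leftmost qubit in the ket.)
0.5878|110⟩ - 0.809i|111⟩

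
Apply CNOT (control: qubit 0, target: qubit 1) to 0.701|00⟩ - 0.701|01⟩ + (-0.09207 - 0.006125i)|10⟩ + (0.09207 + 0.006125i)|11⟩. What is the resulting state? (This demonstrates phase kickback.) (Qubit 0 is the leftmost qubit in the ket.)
0.701|00⟩ - 0.701|01⟩ + (0.09207 + 0.006125i)|10⟩ + (-0.09207 - 0.006125i)|11⟩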